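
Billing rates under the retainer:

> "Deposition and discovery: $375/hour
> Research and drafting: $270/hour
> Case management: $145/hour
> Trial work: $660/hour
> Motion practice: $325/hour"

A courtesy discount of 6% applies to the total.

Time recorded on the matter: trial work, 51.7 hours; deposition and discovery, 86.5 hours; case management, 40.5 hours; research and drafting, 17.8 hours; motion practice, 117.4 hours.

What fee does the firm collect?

$108,469.42

Deposition and discovery: 86.5 × $375 = $32,437.50
Research and drafting: 17.8 × $270 = $4,806.00
Case management: 40.5 × $145 = $5,872.50
Trial work: 51.7 × $660 = $34,122.00
Motion practice: 117.4 × $325 = $38,155.00
Subtotal: $115,393.00
Less 6% discount: −$6,923.58
Total: $115,393.00 − $6,923.58 = $108,469.42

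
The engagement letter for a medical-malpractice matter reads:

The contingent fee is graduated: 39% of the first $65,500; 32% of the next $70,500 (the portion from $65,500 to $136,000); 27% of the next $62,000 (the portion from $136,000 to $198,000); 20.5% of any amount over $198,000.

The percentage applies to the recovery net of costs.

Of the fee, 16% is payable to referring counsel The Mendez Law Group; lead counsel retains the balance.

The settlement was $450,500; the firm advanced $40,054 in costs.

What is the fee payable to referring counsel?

$17,343.43

Fee base (net of costs): $450,500 − $40,054 = $410,446
First $65,500 at 39% = $25,545.00
Next $70,500 at 32% = $22,560.00
Next $62,000 at 27% = $16,740.00
Remaining $212,446 at 20.5% = $43,551.43
Fee: $25,545.00 + $22,560.00 + $16,740.00 + $43,551.43 = $108,396.43
Referral share: 16% of $108,396.43 = $17,343.43; lead counsel retains $108,396.43 − $17,343.43 = $91,053.00.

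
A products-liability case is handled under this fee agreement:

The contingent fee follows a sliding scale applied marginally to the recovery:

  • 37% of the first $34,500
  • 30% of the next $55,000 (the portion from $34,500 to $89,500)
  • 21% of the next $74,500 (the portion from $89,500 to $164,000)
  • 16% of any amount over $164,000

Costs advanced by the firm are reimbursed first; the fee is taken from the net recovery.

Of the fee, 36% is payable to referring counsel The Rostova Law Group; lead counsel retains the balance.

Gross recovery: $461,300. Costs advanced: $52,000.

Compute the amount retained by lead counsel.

Fee base (net of costs): $461,300 − $52,000 = $409,300
First $34,500 at 37% = $12,765.00
Next $55,000 at 30% = $16,500.00
Next $74,500 at 21% = $15,645.00
Remaining $245,300 at 16% = $39,248.00
Fee: $12,765.00 + $16,500.00 + $15,645.00 + $39,248.00 = $84,158.00
Referral share: 36% of $84,158.00 = $30,296.88; lead counsel retains $84,158.00 − $30,296.88 = $53,861.12.

$53,861.12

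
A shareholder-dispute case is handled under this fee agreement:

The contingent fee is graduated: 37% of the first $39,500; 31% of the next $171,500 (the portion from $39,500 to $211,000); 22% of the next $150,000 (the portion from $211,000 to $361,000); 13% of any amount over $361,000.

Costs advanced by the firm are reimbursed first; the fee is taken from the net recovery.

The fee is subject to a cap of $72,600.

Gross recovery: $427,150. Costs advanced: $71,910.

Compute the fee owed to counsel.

Fee base (net of costs): $427,150 − $71,910 = $355,240
First $39,500 at 37% = $14,615.00
Next $171,500 at 31% = $53,165.00
Remaining $144,240 at 22% = $31,732.80
Fee: $14,615.00 + $53,165.00 + $31,732.80 = $99,512.80
$99,512.80 exceeds the $72,600 cap, so the fee is capped at $72,600.00.

$72,600.00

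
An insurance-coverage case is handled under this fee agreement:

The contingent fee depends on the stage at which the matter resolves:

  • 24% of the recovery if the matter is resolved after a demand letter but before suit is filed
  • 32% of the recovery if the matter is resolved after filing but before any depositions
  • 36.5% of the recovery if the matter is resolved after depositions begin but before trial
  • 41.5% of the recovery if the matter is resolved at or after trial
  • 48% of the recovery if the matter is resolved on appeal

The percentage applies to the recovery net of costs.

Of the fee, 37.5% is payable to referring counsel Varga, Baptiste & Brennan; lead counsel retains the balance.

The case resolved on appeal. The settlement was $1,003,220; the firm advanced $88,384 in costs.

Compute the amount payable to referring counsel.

Fee base (net of costs): $1,003,220 − $88,384 = $914,836
The matter resolved on appeal, so the 48% rate applies.
$914,836 × 48% = $439,121.28
Referral share: 37.5% of $439,121.28 = $164,670.48; lead counsel retains $439,121.28 − $164,670.48 = $274,450.80.

$164,670.48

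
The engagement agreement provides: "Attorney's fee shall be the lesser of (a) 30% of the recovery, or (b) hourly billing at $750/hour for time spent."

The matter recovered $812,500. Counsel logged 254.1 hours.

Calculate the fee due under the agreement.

(a) 30% of $812,500 = $243,750.00
(b) 254.1 × $750 = $190,575.00
The lesser is (b): $190,575.00.

$190,575.00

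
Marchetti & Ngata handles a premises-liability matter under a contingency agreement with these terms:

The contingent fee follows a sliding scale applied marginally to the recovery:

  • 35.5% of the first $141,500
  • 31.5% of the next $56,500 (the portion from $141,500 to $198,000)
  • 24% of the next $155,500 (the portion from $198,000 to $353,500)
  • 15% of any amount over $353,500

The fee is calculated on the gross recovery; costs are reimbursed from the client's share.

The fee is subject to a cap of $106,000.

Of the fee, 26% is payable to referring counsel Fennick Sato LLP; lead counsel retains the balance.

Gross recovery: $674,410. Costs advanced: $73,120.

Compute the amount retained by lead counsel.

Fee base is the gross recovery, $674,410; costs are reimbursed separately.
First $141,500 at 35.5% = $50,232.50
Next $56,500 at 31.5% = $17,797.50
Next $155,500 at 24% = $37,320.00
Remaining $320,910 at 15% = $48,136.50
Fee: $50,232.50 + $17,797.50 + $37,320.00 + $48,136.50 = $153,486.50
$153,486.50 exceeds the $106,000 cap, so the fee is capped at $106,000.00.
Referral share: 26% of $106,000.00 = $27,560.00; lead counsel retains $106,000.00 − $27,560.00 = $78,440.00.

$78,440.00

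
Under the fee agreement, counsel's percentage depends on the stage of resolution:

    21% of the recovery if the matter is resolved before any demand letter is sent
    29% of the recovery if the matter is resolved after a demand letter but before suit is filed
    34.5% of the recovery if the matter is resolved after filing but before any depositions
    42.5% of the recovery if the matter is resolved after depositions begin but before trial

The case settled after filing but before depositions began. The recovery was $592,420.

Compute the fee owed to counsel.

The matter settled after filing but before depositions began, so the 34.5% rate applies.
$592,420 × 34.5% = $204,384.90

$204,384.90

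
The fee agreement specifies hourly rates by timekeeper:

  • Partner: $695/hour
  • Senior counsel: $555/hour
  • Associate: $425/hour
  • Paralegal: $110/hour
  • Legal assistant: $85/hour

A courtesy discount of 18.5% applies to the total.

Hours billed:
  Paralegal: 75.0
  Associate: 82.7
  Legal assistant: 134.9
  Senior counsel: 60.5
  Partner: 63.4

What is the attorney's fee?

Partner: 63.4 × $695 = $44,063.00
Senior counsel: 60.5 × $555 = $33,577.50
Associate: 82.7 × $425 = $35,147.50
Paralegal: 75.0 × $110 = $8,250.00
Legal assistant: 134.9 × $85 = $11,466.50
Subtotal: $132,504.50
Less 18.5% discount: −$24,513.33
Total: $132,504.50 − $24,513.33 = $107,991.17

$107,991.17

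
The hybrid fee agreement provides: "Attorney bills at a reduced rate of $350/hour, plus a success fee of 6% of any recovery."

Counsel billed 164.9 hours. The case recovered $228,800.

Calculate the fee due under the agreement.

Hourly: 164.9 × $350 = $57,715.00
Success fee: 6% of $228,800 = $13,728.00
Total: $57,715.00 + $13,728.00 = $71,443.00

$71,443.00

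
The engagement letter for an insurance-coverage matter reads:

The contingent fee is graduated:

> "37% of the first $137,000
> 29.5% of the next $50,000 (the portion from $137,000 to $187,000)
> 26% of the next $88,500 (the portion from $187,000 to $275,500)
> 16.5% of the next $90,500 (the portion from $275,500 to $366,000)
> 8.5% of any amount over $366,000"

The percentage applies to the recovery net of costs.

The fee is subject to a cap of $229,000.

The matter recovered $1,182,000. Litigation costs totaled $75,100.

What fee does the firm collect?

$166,359.00

Fee base (net of costs): $1,182,000 − $75,100 = $1,106,900
First $137,000 at 37% = $50,690.00
Next $50,000 at 29.5% = $14,750.00
Next $88,500 at 26% = $23,010.00
Next $90,500 at 16.5% = $14,932.50
Remaining $740,900 at 8.5% = $62,976.50
Fee: $50,690.00 + $14,750.00 + $23,010.00 + $14,932.50 + $62,976.50 = $166,359.00
$166,359.00 is under the $229,000 cap.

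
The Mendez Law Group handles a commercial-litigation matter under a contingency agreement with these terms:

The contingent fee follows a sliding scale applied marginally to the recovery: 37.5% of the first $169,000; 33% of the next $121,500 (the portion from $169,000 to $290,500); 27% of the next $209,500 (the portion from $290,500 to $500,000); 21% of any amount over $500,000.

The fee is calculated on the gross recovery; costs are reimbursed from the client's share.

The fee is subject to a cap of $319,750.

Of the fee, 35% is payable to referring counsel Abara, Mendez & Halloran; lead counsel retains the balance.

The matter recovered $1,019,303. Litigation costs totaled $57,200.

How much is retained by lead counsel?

Fee base is the gross recovery, $1,019,303; costs are reimbursed separately.
First $169,000 at 37.5% = $63,375.00
Next $121,500 at 33% = $40,095.00
Next $209,500 at 27% = $56,565.00
Remaining $519,303 at 21% = $109,053.63
Fee: $63,375.00 + $40,095.00 + $56,565.00 + $109,053.63 = $269,088.63
$269,088.63 is under the $319,750 cap.
Referral share: 35% of $269,088.63 = $94,181.02; lead counsel retains $269,088.63 − $94,181.02 = $174,907.61.

$174,907.61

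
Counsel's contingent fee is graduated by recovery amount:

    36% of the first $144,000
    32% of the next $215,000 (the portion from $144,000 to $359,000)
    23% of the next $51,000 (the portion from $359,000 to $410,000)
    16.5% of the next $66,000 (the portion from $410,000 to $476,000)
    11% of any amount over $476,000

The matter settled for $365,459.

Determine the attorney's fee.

$122,125.57

First $144,000 at 36% = $51,840.00
Next $215,000 at 32% = $68,800.00
Remaining $6,459 at 23% = $1,485.57
Fee: $51,840.00 + $68,800.00 + $1,485.57 = $122,125.57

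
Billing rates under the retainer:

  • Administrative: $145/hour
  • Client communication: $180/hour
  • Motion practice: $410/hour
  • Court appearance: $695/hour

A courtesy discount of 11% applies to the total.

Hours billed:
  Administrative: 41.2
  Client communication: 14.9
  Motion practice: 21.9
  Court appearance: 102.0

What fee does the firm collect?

$78,787.25

Administrative: 41.2 × $145 = $5,974.00
Client communication: 14.9 × $180 = $2,682.00
Motion practice: 21.9 × $410 = $8,979.00
Court appearance: 102.0 × $695 = $70,890.00
Subtotal: $88,525.00
Less 11% discount: −$9,737.75
Total: $88,525.00 − $9,737.75 = $78,787.25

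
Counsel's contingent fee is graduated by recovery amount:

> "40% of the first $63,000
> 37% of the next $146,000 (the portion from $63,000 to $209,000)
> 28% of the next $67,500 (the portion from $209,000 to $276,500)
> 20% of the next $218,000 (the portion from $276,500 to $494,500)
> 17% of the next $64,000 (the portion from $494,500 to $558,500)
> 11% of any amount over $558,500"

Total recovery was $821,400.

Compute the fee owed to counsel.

$181,519.00

First $63,000 at 40% = $25,200.00
Next $146,000 at 37% = $54,020.00
Next $67,500 at 28% = $18,900.00
Next $218,000 at 20% = $43,600.00
Next $64,000 at 17% = $10,880.00
Remaining $262,900 at 11% = $28,919.00
Fee: $25,200.00 + $54,020.00 + $18,900.00 + $43,600.00 + $10,880.00 + $28,919.00 = $181,519.00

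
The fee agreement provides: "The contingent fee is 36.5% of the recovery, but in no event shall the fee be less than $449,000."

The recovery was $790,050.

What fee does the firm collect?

$449,000.00

36.5% of $790,050 = $288,368.25
That is below the $449,000 minimum, so the minimum applies.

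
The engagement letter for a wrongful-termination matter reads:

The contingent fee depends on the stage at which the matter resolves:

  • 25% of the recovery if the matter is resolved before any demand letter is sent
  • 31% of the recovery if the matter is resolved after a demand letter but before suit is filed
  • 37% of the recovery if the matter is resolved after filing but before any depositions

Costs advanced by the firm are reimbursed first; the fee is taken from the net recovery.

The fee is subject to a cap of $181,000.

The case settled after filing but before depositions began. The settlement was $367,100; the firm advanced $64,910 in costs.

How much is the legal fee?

$111,810.30

Fee base (net of costs): $367,100 − $64,910 = $302,190
The matter settled after filing but before depositions began, so the 37% rate applies.
$302,190 × 37% = $111,810.30
$111,810.30 is under the $181,000 cap.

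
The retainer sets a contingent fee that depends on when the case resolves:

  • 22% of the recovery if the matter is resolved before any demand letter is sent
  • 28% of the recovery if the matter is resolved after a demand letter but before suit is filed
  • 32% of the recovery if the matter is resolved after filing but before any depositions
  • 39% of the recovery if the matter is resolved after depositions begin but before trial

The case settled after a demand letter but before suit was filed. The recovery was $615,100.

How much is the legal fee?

The matter settled after a demand letter but before suit was filed, so the 28% rate applies.
$615,100 × 28% = $172,228.00

$172,228.00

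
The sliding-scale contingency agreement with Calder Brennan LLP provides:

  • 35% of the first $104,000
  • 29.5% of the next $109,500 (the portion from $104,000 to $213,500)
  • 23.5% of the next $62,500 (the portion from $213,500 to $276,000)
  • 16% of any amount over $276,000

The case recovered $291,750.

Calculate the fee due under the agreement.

First $104,000 at 35% = $36,400.00
Next $109,500 at 29.5% = $32,302.50
Next $62,500 at 23.5% = $14,687.50
Remaining $15,750 at 16% = $2,520.00
Fee: $36,400.00 + $32,302.50 + $14,687.50 + $2,520.00 = $85,910.00

$85,910.00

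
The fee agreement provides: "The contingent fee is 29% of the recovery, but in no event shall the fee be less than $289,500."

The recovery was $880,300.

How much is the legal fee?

29% of $880,300 = $255,287.00
That is below the $289,500 minimum, so the minimum applies.

$289,500.00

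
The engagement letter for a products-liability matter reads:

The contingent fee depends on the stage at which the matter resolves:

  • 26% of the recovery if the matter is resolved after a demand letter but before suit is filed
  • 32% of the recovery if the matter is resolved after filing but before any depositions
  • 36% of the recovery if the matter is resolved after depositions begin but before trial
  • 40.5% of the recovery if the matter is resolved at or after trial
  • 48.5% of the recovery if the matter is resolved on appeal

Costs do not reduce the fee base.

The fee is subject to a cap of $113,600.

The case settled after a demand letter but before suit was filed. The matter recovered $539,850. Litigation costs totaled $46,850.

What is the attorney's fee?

$113,600.00

Fee base is the gross recovery, $539,850; costs are reimbursed separately.
The matter settled after a demand letter but before suit was filed, so the 26% rate applies.
$539,850 × 26% = $140,361.00
$140,361.00 exceeds the $113,600 cap, so the fee is capped at $113,600.00.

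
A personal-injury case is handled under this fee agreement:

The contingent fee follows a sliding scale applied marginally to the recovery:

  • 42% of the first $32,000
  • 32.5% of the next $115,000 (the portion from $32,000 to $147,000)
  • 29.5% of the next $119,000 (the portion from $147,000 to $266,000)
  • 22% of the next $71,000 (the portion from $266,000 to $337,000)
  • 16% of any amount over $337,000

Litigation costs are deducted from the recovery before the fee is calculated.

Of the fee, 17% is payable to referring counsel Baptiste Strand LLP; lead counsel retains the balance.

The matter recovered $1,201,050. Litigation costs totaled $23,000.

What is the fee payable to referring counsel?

$40,138.36

Fee base (net of costs): $1,201,050 − $23,000 = $1,178,050
First $32,000 at 42% = $13,440.00
Next $115,000 at 32.5% = $37,375.00
Next $119,000 at 29.5% = $35,105.00
Next $71,000 at 22% = $15,620.00
Remaining $841,050 at 16% = $134,568.00
Fee: $13,440.00 + $37,375.00 + $35,105.00 + $15,620.00 + $134,568.00 = $236,108.00
Referral share: 17% of $236,108.00 = $40,138.36; lead counsel retains $236,108.00 − $40,138.36 = $195,969.64.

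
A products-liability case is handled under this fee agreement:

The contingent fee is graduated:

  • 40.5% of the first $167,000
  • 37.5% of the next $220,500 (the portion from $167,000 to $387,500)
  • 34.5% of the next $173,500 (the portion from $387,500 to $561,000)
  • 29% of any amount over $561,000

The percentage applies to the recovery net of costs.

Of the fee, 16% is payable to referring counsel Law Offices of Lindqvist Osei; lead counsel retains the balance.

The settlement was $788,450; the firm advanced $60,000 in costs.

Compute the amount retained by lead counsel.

$217,342.02

Fee base (net of costs): $788,450 − $60,000 = $728,450
First $167,000 at 40.5% = $67,635.00
Next $220,500 at 37.5% = $82,687.50
Next $173,500 at 34.5% = $59,857.50
Remaining $167,450 at 29% = $48,560.50
Fee: $67,635.00 + $82,687.50 + $59,857.50 + $48,560.50 = $258,740.50
Referral share: 16% of $258,740.50 = $41,398.48; lead counsel retains $258,740.50 − $41,398.48 = $217,342.02.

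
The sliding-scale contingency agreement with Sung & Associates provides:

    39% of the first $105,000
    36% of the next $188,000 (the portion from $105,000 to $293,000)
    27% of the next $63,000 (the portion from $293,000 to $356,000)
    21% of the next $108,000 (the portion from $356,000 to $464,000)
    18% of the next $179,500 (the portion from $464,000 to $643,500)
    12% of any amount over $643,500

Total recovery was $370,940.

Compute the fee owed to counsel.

$128,777.40

First $105,000 at 39% = $40,950.00
Next $188,000 at 36% = $67,680.00
Next $63,000 at 27% = $17,010.00
Remaining $14,940 at 21% = $3,137.40
Fee: $40,950.00 + $67,680.00 + $17,010.00 + $3,137.40 = $128,777.40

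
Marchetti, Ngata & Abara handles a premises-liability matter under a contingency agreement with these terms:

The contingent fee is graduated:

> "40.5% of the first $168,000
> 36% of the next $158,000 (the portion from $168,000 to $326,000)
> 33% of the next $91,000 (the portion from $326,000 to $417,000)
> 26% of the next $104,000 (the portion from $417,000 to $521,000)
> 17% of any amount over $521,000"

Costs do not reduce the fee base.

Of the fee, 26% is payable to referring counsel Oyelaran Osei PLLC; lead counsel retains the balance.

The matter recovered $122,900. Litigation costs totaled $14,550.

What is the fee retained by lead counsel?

$36,833.13

Fee base is the gross recovery, $122,900; costs are reimbursed separately.
First $122,900 at 40.5% = $49,774.50
Referral share: 26% of $49,774.50 = $12,941.37; lead counsel retains $49,774.50 − $12,941.37 = $36,833.13.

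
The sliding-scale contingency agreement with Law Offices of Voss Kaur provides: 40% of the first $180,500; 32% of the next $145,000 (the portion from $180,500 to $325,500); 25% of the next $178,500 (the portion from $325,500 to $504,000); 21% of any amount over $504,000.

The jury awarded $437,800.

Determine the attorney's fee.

First $180,500 at 40% = $72,200.00
Next $145,000 at 32% = $46,400.00
Remaining $112,300 at 25% = $28,075.00
Fee: $72,200.00 + $46,400.00 + $28,075.00 = $146,675.00

$146,675.00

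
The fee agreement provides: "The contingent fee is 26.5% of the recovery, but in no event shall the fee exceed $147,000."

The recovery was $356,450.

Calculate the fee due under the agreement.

26.5% of $356,450 = $94,459.25
That is under the $147,000 cap.

$94,459.25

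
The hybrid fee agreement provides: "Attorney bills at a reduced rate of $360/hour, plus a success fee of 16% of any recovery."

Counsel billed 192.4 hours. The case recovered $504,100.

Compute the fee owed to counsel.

$149,920.00

Hourly: 192.4 × $360 = $69,264.00
Success fee: 16% of $504,100 = $80,656.00
Total: $69,264.00 + $80,656.00 = $149,920.00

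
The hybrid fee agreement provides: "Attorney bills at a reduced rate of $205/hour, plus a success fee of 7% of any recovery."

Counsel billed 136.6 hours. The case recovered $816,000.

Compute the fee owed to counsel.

$85,123.00

Hourly: 136.6 × $205 = $28,003.00
Success fee: 7% of $816,000 = $57,120.00
Total: $28,003.00 + $57,120.00 = $85,123.00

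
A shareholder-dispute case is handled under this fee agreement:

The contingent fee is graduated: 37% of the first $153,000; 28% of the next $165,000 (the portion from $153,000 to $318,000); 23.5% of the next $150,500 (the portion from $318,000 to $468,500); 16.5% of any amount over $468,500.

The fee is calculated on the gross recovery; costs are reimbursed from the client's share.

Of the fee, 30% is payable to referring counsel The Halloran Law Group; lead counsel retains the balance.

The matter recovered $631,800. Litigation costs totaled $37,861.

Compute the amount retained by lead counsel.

Fee base is the gross recovery, $631,800; costs are reimbursed separately.
First $153,000 at 37% = $56,610.00
Next $165,000 at 28% = $46,200.00
Next $150,500 at 23.5% = $35,367.50
Remaining $163,300 at 16.5% = $26,944.50
Fee: $56,610.00 + $46,200.00 + $35,367.50 + $26,944.50 = $165,122.00
Referral share: 30% of $165,122.00 = $49,536.60; lead counsel retains $165,122.00 − $49,536.60 = $115,585.40.

$115,585.40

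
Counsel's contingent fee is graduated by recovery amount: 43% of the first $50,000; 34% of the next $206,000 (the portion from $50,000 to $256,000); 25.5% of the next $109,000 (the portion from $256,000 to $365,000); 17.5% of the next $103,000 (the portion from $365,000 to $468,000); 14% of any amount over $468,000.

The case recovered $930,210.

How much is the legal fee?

First $50,000 at 43% = $21,500.00
Next $206,000 at 34% = $70,040.00
Next $109,000 at 25.5% = $27,795.00
Next $103,000 at 17.5% = $18,025.00
Remaining $462,210 at 14% = $64,709.40
Fee: $21,500.00 + $70,040.00 + $27,795.00 + $18,025.00 + $64,709.40 = $202,069.40

$202,069.40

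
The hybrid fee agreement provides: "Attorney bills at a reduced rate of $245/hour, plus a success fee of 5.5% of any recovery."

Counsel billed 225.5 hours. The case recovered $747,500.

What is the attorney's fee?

$96,360.00

Hourly: 225.5 × $245 = $55,247.50
Success fee: 5.5% of $747,500 = $41,112.50
Total: $55,247.50 + $41,112.50 = $96,360.00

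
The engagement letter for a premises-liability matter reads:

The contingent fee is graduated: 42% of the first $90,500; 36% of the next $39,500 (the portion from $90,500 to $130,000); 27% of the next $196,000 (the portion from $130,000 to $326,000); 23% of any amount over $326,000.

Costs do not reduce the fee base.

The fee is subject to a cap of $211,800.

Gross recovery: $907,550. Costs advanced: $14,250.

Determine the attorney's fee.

Fee base is the gross recovery, $907,550; costs are reimbursed separately.
First $90,500 at 42% = $38,010.00
Next $39,500 at 36% = $14,220.00
Next $196,000 at 27% = $52,920.00
Remaining $581,550 at 23% = $133,756.50
Fee: $38,010.00 + $14,220.00 + $52,920.00 + $133,756.50 = $238,906.50
$238,906.50 exceeds the $211,800 cap, so the fee is capped at $211,800.00.

$211,800.00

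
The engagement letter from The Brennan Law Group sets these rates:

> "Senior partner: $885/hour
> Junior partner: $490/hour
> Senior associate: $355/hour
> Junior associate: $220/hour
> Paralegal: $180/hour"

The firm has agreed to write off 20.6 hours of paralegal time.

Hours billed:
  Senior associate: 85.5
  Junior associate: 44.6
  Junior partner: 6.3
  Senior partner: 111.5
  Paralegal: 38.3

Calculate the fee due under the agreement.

$145,115.00

Senior partner: 111.5 × $885 = $98,677.50
Junior partner: 6.3 × $490 = $3,087.00
Senior associate: 85.5 × $355 = $30,352.50
Junior associate: 44.6 × $220 = $9,812.00
Paralegal: 38.3 × $180 = $6,894.00
Subtotal: $148,823.00
Write-off: 20.6 × $180 = $3,708.00
Total: $148,823.00 − $3,708.00 = $145,115.00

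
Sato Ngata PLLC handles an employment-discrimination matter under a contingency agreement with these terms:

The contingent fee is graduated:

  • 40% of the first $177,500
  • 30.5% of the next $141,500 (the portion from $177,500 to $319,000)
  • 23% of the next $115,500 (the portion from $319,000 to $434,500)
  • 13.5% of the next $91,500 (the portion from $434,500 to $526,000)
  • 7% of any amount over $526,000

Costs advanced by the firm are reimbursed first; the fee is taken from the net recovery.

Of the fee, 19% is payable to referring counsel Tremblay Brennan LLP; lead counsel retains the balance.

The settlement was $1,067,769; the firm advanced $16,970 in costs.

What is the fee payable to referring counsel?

$36,064.08

Fee base (net of costs): $1,067,769 − $16,970 = $1,050,799
First $177,500 at 40% = $71,000.00
Next $141,500 at 30.5% = $43,157.50
Next $115,500 at 23% = $26,565.00
Next $91,500 at 13.5% = $12,352.50
Remaining $524,799 at 7% = $36,735.93
Fee: $71,000.00 + $43,157.50 + $26,565.00 + $12,352.50 + $36,735.93 = $189,810.93
Referral share: 19% of $189,810.93 = $36,064.08; lead counsel retains $189,810.93 − $36,064.08 = $153,746.85.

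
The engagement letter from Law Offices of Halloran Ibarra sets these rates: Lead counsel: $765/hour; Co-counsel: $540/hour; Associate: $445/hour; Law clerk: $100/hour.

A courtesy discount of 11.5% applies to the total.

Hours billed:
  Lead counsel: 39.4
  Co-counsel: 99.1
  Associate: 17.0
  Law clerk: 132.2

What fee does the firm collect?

$92,429.40

Lead counsel: 39.4 × $765 = $30,141.00
Co-counsel: 99.1 × $540 = $53,514.00
Associate: 17.0 × $445 = $7,565.00
Law clerk: 132.2 × $100 = $13,220.00
Subtotal: $104,440.00
Less 11.5% discount: −$12,010.60
Total: $104,440.00 − $12,010.60 = $92,429.40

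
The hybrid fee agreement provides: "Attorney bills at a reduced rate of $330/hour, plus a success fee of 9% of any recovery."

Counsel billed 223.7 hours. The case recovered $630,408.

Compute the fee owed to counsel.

Hourly: 223.7 × $330 = $73,821.00
Success fee: 9% of $630,408 = $56,736.72
Total: $73,821.00 + $56,736.72 = $130,557.72

$130,557.72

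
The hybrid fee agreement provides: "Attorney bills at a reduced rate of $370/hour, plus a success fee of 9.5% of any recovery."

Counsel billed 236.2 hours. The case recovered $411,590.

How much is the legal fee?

Hourly: 236.2 × $370 = $87,394.00
Success fee: 9.5% of $411,590 = $39,101.05
Total: $87,394.00 + $39,101.05 = $126,495.05

$126,495.05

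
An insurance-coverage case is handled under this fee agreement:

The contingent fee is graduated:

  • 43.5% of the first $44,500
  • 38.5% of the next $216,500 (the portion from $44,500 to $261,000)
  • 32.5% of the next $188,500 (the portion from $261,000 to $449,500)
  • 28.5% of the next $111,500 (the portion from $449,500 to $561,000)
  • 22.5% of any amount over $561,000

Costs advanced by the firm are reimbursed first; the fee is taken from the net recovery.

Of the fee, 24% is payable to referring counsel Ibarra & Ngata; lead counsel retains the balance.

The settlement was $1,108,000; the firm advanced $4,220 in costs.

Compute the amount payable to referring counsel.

Fee base (net of costs): $1,108,000 − $4,220 = $1,103,780
First $44,500 at 43.5% = $19,357.50
Next $216,500 at 38.5% = $83,352.50
Next $188,500 at 32.5% = $61,262.50
Next $111,500 at 28.5% = $31,777.50
Remaining $542,780 at 22.5% = $122,125.50
Fee: $19,357.50 + $83,352.50 + $61,262.50 + $31,777.50 + $122,125.50 = $317,875.50
Referral share: 24% of $317,875.50 = $76,290.12; lead counsel retains $317,875.50 − $76,290.12 = $241,585.38.

$76,290.12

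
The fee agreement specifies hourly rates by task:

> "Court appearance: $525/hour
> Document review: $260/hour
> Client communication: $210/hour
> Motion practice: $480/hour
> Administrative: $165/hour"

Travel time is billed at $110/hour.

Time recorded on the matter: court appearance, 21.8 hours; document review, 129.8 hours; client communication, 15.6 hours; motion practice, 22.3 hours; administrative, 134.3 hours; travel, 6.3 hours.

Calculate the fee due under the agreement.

Court appearance: 21.8 × $525 = $11,445.00
Document review: 129.8 × $260 = $33,748.00
Client communication: 15.6 × $210 = $3,276.00
Motion practice: 22.3 × $480 = $10,704.00
Administrative: 134.3 × $165 = $22,159.50
Subtotal: $11,445.00 + $33,748.00 + $3,276.00 + $10,704.00 + $22,159.50 = $81,332.50
Travel: 6.3 × $110 = $693.00
Total: $81,332.50 + $693.00 = $82,025.50

$82,025.50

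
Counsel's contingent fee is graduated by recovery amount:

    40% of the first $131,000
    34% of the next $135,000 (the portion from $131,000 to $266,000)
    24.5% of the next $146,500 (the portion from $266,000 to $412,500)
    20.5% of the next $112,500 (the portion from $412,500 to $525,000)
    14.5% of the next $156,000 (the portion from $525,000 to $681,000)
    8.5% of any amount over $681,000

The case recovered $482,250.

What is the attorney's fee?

$148,491.25

First $131,000 at 40% = $52,400.00
Next $135,000 at 34% = $45,900.00
Next $146,500 at 24.5% = $35,892.50
Remaining $69,750 at 20.5% = $14,298.75
Fee: $52,400.00 + $45,900.00 + $35,892.50 + $14,298.75 = $148,491.25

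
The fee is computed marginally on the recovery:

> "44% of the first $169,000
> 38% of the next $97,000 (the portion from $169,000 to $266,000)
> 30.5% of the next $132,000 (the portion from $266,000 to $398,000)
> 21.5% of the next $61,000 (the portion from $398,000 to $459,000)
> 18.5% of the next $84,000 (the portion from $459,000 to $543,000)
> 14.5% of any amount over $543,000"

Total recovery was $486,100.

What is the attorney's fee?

$169,608.50

First $169,000 at 44% = $74,360.00
Next $97,000 at 38% = $36,860.00
Next $132,000 at 30.5% = $40,260.00
Next $61,000 at 21.5% = $13,115.00
Remaining $27,100 at 18.5% = $5,013.50
Fee: $74,360.00 + $36,860.00 + $40,260.00 + $13,115.00 + $5,013.50 = $169,608.50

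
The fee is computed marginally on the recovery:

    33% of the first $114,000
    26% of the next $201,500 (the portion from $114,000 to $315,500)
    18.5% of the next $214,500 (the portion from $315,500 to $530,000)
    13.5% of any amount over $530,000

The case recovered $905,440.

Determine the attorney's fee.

$180,376.90

First $114,000 at 33% = $37,620.00
Next $201,500 at 26% = $52,390.00
Next $214,500 at 18.5% = $39,682.50
Remaining $375,440 at 13.5% = $50,684.40
Fee: $37,620.00 + $52,390.00 + $39,682.50 + $50,684.40 = $180,376.90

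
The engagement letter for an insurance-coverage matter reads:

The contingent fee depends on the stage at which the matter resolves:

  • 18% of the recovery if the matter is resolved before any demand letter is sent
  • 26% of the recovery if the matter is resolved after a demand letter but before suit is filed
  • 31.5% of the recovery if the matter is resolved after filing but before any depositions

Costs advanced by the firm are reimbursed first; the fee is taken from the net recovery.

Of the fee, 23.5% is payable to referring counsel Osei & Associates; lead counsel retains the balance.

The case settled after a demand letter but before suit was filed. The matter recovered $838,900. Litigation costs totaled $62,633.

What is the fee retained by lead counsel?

$154,399.51

Fee base (net of costs): $838,900 − $62,633 = $776,267
The matter settled after a demand letter but before suit was filed, so the 26% rate applies.
$776,267 × 26% = $201,829.42
Referral share: 23.5% of $201,829.42 = $47,429.91; lead counsel retains $201,829.42 − $47,429.91 = $154,399.51.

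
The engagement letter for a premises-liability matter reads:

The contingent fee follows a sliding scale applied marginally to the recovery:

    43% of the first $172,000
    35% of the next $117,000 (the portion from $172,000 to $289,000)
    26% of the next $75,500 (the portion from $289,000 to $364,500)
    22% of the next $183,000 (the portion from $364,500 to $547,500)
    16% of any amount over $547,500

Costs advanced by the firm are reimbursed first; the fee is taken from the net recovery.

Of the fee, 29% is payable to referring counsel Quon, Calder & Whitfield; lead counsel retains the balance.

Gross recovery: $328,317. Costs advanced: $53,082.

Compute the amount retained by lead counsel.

$78,165.50

Fee base (net of costs): $328,317 − $53,082 = $275,235
First $172,000 at 43% = $73,960.00
Remaining $103,235 at 35% = $36,132.25
Fee: $73,960.00 + $36,132.25 = $110,092.25
Referral share: 29% of $110,092.25 = $31,926.75; lead counsel retains $110,092.25 − $31,926.75 = $78,165.50.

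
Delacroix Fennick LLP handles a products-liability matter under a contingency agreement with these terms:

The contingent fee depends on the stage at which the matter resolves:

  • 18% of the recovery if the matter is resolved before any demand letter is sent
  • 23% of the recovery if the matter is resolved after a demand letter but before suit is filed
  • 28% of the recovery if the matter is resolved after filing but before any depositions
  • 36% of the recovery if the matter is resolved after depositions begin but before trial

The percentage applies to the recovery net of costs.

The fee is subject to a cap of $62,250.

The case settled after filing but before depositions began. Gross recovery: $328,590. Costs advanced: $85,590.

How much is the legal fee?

$62,250.00

Fee base (net of costs): $328,590 − $85,590 = $243,000
The matter settled after filing but before depositions began, so the 28% rate applies.
$243,000 × 28% = $68,040.00
$68,040.00 exceeds the $62,250 cap, so the fee is capped at $62,250.00.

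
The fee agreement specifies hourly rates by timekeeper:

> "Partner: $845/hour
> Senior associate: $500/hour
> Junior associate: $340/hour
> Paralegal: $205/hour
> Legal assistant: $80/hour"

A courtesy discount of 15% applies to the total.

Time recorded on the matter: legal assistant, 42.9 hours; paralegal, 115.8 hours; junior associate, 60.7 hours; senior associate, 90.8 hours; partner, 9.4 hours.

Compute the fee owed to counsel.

Partner: 9.4 × $845 = $7,943.00
Senior associate: 90.8 × $500 = $45,400.00
Junior associate: 60.7 × $340 = $20,638.00
Paralegal: 115.8 × $205 = $23,739.00
Legal assistant: 42.9 × $80 = $3,432.00
Subtotal: $101,152.00
Less 15% discount: −$15,172.80
Total: $101,152.00 − $15,172.80 = $85,979.20

$85,979.20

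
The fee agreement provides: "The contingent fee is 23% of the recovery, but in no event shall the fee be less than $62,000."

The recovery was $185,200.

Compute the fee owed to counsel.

$62,000.00

23% of $185,200 = $42,596.00
That is below the $62,000 minimum, so the minimum applies.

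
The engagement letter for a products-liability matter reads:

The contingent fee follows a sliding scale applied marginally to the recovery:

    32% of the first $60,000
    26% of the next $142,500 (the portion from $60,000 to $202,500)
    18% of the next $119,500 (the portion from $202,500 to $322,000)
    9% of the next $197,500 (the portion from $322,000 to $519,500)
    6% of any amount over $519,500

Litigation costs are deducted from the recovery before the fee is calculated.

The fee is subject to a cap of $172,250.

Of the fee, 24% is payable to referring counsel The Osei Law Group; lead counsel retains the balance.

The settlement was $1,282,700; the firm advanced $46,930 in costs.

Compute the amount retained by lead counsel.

Fee base (net of costs): $1,282,700 − $46,930 = $1,235,770
First $60,000 at 32% = $19,200.00
Next $142,500 at 26% = $37,050.00
Next $119,500 at 18% = $21,510.00
Next $197,500 at 9% = $17,775.00
Remaining $716,270 at 6% = $42,976.20
Fee: $19,200.00 + $37,050.00 + $21,510.00 + $17,775.00 + $42,976.20 = $138,511.20
$138,511.20 is under the $172,250 cap.
Referral share: 24% of $138,511.20 = $33,242.69; lead counsel retains $138,511.20 − $33,242.69 = $105,268.51.

$105,268.51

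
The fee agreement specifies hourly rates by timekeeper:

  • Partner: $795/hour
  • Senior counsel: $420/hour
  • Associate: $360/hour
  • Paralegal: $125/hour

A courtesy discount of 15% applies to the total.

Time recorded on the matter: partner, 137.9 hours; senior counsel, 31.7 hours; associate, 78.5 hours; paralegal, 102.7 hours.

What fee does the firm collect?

$139,435.70

Partner: 137.9 × $795 = $109,630.50
Senior counsel: 31.7 × $420 = $13,314.00
Associate: 78.5 × $360 = $28,260.00
Paralegal: 102.7 × $125 = $12,837.50
Subtotal: $164,042.00
Less 15% discount: −$24,606.30
Total: $164,042.00 − $24,606.30 = $139,435.70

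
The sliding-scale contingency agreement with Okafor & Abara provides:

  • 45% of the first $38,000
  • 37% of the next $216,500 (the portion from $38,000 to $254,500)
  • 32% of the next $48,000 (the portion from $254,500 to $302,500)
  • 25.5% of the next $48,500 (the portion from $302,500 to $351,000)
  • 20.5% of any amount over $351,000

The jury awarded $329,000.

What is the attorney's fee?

First $38,000 at 45% = $17,100.00
Next $216,500 at 37% = $80,105.00
Next $48,000 at 32% = $15,360.00
Remaining $26,500 at 25.5% = $6,757.50
Fee: $17,100.00 + $80,105.00 + $15,360.00 + $6,757.50 = $119,322.50

$119,322.50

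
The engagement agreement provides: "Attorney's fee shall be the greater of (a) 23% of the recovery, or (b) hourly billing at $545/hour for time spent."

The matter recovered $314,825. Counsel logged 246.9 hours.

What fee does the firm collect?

$134,560.50

(a) 23% of $314,825 = $72,409.75
(b) 246.9 × $545 = $134,560.50
The greater is (b): $134,560.50.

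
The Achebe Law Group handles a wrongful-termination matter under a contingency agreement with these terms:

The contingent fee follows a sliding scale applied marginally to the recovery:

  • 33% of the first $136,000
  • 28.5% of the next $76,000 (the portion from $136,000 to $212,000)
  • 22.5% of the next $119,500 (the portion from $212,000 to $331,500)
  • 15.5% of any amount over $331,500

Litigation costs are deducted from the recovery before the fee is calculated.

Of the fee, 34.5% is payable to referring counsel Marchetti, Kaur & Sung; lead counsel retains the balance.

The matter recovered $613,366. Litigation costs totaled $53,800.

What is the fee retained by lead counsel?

Fee base (net of costs): $613,366 − $53,800 = $559,566
First $136,000 at 33% = $44,880.00
Next $76,000 at 28.5% = $21,660.00
Next $119,500 at 22.5% = $26,887.50
Remaining $228,066 at 15.5% = $35,350.23
Fee: $44,880.00 + $21,660.00 + $26,887.50 + $35,350.23 = $128,777.73
Referral share: 34.5% of $128,777.73 = $44,428.32; lead counsel retains $128,777.73 − $44,428.32 = $84,349.41.

$84,349.41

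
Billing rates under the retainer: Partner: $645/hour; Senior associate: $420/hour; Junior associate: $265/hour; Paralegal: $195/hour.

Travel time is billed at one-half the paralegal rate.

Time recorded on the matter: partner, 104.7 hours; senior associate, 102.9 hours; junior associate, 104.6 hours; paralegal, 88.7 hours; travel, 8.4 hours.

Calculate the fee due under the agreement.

$156,584.00

Partner: 104.7 × $645 = $67,531.50
Senior associate: 102.9 × $420 = $43,218.00
Junior associate: 104.6 × $265 = $27,719.00
Paralegal: 88.7 × $195 = $17,296.50
Subtotal: $67,531.50 + $43,218.00 + $27,719.00 + $17,296.50 = $155,765.00
Travel: 8.4 × ($195 ÷ 2) = 8.4 × $97.50 = $819.00
Total: $155,765.00 + $819.00 = $156,584.00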